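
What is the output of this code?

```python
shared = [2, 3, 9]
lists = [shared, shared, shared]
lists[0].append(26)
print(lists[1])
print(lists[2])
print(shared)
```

Key concept: list of same reference.
Step by step:
`shared = [2, 3, 9]` → shared = [2, 3, 9]
`lists = [shared, shared, shared]` → lists = [[2, 3, 9], [2, 3, 9], [2, 3, 9]]
`lists[0].append(26)` → shared = [2, 3, 9, 26]; lists = [[2, 3, 9, 26], [2, 3, 9, 26], [2, 3, 9, 26]]
`print(lists[1])` → prints [2, 3, 9, 26]
`print(lists[2])` → prints [2, 3, 9, 26]
`print(shared)` → prints [2, 3, 9, 26]

Answer:
[2, 3, 9, 26]
[2, 3, 9, 26]
[2, 3, 9, 26]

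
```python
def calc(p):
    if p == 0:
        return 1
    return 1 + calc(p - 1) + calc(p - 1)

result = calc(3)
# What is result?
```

calc(p) = 1 + 2·calc(p-1), calc(0)=1. Closed form: (1+1)·2^3 - 1 = 15.

Answer: 15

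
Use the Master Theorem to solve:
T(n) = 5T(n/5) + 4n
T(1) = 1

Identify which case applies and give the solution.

a=5, b=5, f(n)=4n. log_5(5) = 1. Since c=1 = 1, Case 2 applies: T(n) = Θ(n^log_b(a) · log n) = O(n log n).

Answer: O(n log n) - Case 2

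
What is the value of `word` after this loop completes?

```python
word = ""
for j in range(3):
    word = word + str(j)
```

Concatenate digits 0 to 2
`word` takes the values: "" → "0" → "01" → "012"

Answer: "012"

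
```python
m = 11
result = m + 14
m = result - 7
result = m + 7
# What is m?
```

Trace:
`m = 11` → m = 11
`result = m + 14` → result = 25
`m = result - 7` → m = 18
`result = m + 7` → result = 25
So m = 18

Answer: 18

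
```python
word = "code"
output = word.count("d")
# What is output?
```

Trace:
`word = "code"` → word = 'code'
`output = word.count("d")` → output = 1
So output = 1

Answer: 1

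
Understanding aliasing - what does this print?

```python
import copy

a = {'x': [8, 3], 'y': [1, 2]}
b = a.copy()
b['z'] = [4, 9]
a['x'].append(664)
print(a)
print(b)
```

Key concept: shallow copy of dict with mutable values.
Step by step:
`a = {'x': [8, 3], 'y': [1, 2]}` → a = {'x': [8, 3], 'y': [1, 2]}
`b = a.copy()` → b = {'x': [8, 3], 'y': [1, 2]}
`b['z'] = [4, 9]` → b = {'x': [8, 3], 'y': [1, 2], 'z': [4, 9]}
`a['x'].append(664)` → a = {'x': [8, 3, 664], 'y': [1, 2]}; b = {'x': [8, 3, 664], 'y': [1, 2], 'z': [4, 9]}
`print(a)` → prints {'x': [8, 3, 664], 'y': [1, 2]}
`print(b)` → prints {'x': [8, 3, 664], 'y': [1, 2], 'z': [4, 9]}

Answer:
{'x': [8, 3, 664], 'y': [1, 2]}
{'x': [8, 3, 664], 'y': [1, 2], 'z': [4, 9]}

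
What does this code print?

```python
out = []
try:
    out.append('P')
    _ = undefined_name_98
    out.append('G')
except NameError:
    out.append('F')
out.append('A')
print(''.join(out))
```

Execution trace: 'P' (try body) → 'F' (except NameError) → 'A' (after the try/except). Output: PFA

Answer: PFA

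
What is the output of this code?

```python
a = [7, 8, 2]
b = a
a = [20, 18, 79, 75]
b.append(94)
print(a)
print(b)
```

Key concept: rebinding vs mutation: a is rebound to a new list, b still points at the original.
Step by step:
`a = [7, 8, 2]` → a = [7, 8, 2]
`b = a` → b = [7, 8, 2] (same object as a)
`a = [20, 18, 79, 75]` → a = [20, 18, 79, 75]
`b.append(94)` → b = [7, 8, 2, 94]
`print(a)` → prints [20, 18, 79, 75]
`print(b)` → prints [7, 8, 2, 94]

Answer:
[20, 18, 79, 75]
[7, 8, 2, 94]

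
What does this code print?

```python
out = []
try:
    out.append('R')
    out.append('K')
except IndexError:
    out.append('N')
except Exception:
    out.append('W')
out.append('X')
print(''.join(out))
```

Execution trace: 'R' (try body) → 'K' (try body, no exception) → 'X' (after the try/except). Output: RKX

Answer: RKX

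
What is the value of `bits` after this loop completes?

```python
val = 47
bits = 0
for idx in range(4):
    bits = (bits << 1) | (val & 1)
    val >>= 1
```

Reverse lowest 4 bits of 47
`bits` takes the values: 0 → 1 → 3 → 7 → 15

Answer: 15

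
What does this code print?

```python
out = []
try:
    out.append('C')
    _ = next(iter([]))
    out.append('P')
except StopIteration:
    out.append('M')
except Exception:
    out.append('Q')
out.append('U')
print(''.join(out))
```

Execution trace: 'C' (try body) → 'M' (except StopIteration) → 'U' (after the try/except). Output: CMU

Answer: CMU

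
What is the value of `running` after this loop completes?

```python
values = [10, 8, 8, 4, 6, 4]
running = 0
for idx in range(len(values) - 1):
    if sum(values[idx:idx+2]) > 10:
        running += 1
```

Count windows with sum > 10
`running` takes the values: 0 → 1 → 2 → 3

Answer: 3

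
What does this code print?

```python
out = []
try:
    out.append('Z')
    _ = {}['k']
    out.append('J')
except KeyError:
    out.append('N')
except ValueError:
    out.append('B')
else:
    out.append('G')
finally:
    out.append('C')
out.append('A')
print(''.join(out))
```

Execution trace: 'Z' (try body) → 'N' (except KeyError) → 'C' (finally) → 'A' (after the try/except). Output: ZNCA

Answer: ZNCA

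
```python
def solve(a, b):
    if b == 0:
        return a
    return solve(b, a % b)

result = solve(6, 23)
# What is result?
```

solve(6, 23) -> solve(23, 6) -> solve(6, 5) -> solve(5, 1) -> solve(1, 0) -> 1

Answer: 1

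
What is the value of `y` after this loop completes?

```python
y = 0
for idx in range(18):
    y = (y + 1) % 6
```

Increment mod 6, 18 times = 0
`y` takes the values: 0 → 1 → 2 → 3 → 4 → 5 → 0 → 1 → 2 → 3 → 4 → 5 → 0 → 1 → 2 → 3 → 4 → 5 → 0

Answer: 0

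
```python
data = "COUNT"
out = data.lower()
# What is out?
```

Trace:
`data = "COUNT"` → data = 'COUNT'
`out = data.lower()` → out = 'count'
So out = 'count'

Answer: 'count'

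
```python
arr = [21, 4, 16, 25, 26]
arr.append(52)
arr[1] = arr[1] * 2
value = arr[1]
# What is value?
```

Trace:
`arr = [21, 4, 16, 25, 26]` → arr = [21, 4, 16, 25, 26]
`arr.append(52)` → arr = [21, 4, 16, 25, 26, 52]
`arr[1] = arr[1] * 2` → arr = [21, 8, 16, 25, 26, 52]
`value = arr[1]` → value = 8
So value = 8

Answer: 8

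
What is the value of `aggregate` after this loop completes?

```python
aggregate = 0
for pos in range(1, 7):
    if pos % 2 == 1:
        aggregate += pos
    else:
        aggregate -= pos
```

Add odd, subtract even
`aggregate` takes the values: 0 → 1 → -1 → 2 → -2 → 3 → -3

Answer: -3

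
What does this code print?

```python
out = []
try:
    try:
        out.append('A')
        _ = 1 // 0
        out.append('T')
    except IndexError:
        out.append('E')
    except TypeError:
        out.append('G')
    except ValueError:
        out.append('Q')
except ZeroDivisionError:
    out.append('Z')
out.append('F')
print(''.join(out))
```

Execution trace: 'A' (try body) → 'Z' (outer except ZeroDivisionError) → 'F' (after the try/except). Output: AZF

Answer: AZF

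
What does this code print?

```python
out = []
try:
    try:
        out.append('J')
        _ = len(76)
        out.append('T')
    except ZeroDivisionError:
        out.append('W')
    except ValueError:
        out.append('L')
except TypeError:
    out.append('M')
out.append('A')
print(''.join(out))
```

Execution trace: 'J' (try body) → 'M' (outer except TypeError) → 'A' (after the try/except). Output: JMA

Answer: JMA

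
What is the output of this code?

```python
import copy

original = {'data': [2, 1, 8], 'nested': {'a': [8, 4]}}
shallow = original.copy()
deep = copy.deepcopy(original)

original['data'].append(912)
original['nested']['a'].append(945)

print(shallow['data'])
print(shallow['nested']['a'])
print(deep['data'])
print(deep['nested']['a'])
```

Key concept: comparing shallow vs deep copy.
Step by step:
`original = {'data': [2, 1, 8], 'nested': {'a': [8, 4]}}` → original = {'data': [2, 1, 8], 'nested': {'a': [8, 4]}}
`shallow = original.copy()` → shallow = {'data': [2, 1, 8], 'nested': {'a': [8, 4]}}
`deep = copy.deepcopy(original)` → deep = {'data': [2, 1, 8], 'nested': {'a': [8, 4]}}
`original['data'].append(912)` → original = {'data': [2, 1, 8, 912], 'nested': {'a': [8, 4]}}; shallow = {'data': [2, 1, 8, 912], 'nested': {'a': [8, 4]}}
`original['nested']['a'].append(945)` → original = {'data': [2, 1, 8, 912], 'nested': {'a': [8, 4, 945]}}; shallow = {'data': [2, 1, 8, 912], 'nested': {'a': [8, 4, 945]}}
`print(shallow['data'])` → prints [2, 1, 8, 912]
`print(shallow['nested']['a'])` → prints [8, 4, 945]
`print(deep['data'])` → prints [2, 1, 8]
`print(deep['nested']['a'])` → prints [8, 4]

Answer:
[2, 1, 8, 912]
[8, 4, 945]
[2, 1, 8]
[8, 4]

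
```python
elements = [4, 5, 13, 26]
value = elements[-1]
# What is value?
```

Trace:
`elements = [4, 5, 13, 26]` → elements = [4, 5, 13, 26]
`value = elements[-1]` → value = 26
So value = 26

Answer: 26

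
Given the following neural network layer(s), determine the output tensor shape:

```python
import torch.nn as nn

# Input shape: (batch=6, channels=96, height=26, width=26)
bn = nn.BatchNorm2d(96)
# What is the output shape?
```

Input: (6, 96, 26, 26) -> Output: (6, 96, 26, 26)

Answer: (6, 96, 26, 26)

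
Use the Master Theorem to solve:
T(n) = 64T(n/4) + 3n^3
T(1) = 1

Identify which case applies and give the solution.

a=64, b=4, f(n)=3n^3. log_4(64) = 3. Since c=3 = 3, Case 2 applies: T(n) = Θ(n^log_b(a) · log n) = O(n^3 log n).

Answer: O(n^3 log n) - Case 2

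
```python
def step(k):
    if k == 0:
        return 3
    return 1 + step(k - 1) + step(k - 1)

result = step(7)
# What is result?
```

step(k) = 1 + 2·step(k-1), step(0)=3. Closed form: (3+1)·2^7 - 1 = 511.

Answer: 511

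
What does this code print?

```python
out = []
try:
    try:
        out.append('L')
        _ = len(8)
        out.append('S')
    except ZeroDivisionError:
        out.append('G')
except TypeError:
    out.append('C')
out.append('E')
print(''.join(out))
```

Execution trace: 'L' (inner try body) → 'C' (outer except TypeError) → 'E' (after the try/except). Output: LCE

Answer: LCE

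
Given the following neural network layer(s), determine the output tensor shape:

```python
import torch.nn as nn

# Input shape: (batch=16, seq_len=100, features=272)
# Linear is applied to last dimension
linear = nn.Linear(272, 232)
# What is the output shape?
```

Input: (16, 100, 272) -> Output: (16, 100, 232)

Answer: (16, 100, 232)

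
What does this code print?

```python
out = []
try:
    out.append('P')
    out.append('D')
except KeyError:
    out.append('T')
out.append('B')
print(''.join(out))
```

Execution trace: 'P' (try body) → 'D' (try body, no exception) → 'B' (after the try/except). Output: PDB

Answer: PDB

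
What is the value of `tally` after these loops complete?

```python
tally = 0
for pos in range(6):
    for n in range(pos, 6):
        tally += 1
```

Upper triangle: 6 + 5 + ... + 1
`tally` takes the values: 0 → 1 → 2 → 3 → 4 → 5 → 6 → 7 → 8 → 9 → 10 → 11 → 12 → 13 → 14 → 15 → 16 → 17 → 18 → 19 → 20 → 21

Answer: 21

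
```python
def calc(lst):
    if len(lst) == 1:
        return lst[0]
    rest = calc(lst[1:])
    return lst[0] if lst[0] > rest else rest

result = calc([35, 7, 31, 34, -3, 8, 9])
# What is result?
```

Recursive max over [35, 7, 31, 34, -3, 8, 9] = 35

Answer: 35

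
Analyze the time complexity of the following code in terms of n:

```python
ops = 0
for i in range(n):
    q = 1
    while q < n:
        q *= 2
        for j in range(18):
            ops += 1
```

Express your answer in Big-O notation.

Each loop level contributes: n × log n × 1. Multiplying the contributions gives O(n log n).

Answer: O(n log n)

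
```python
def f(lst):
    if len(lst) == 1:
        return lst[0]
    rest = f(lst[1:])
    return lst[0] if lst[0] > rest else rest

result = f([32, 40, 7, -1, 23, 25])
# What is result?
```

Recursive max over [32, 40, 7, -1, 23, 25] = 40

Answer: 40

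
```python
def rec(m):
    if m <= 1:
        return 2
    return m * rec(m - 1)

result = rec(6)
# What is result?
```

rec(6) = 6 * 5 * 4 * 3 * 2 * 2 = 1440

Answer: 1440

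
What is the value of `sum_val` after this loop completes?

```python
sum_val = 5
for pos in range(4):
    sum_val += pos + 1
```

Start at 5, add 1 to 4 = 15
`sum_val` takes the values: 5 → 6 → 8 → 11 → 15

Answer: 15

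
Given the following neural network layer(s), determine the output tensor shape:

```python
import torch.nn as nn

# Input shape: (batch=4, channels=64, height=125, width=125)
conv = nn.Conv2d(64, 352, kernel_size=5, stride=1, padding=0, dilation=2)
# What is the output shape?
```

Input: (4, 64, 125, 125) -> Output: (4, 352, 117, 117)

Answer: (4, 352, 117, 117)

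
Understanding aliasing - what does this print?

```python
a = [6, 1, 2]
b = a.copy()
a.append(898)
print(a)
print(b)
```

Key concept: list.copy() creates independent copy.
Step by step:
`a = [6, 1, 2]` → a = [6, 1, 2]
`b = a.copy()` → b = [6, 1, 2]
`a.append(898)` → a = [6, 1, 2, 898]
`print(a)` → prints [6, 1, 2, 898]
`print(b)` → prints [6, 1, 2]

Answer:
[6, 1, 2, 898]
[6, 1, 2]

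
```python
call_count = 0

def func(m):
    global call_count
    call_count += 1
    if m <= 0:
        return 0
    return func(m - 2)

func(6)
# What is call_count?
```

Linear recursion stepping by 2: 4 calls from m=6 down to ≤0.

Answer: 4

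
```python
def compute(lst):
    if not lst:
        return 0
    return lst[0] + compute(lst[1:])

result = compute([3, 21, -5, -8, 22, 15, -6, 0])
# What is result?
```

3 + 21 + (-5) + (-8) + 22 + 15 + (-6) + 0 + 0 = 42

Answer: 42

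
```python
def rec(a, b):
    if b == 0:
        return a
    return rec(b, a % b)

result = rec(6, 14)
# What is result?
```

rec(6, 14) -> rec(14, 6) -> rec(6, 2) -> rec(2, 0) -> 2

Answer: 2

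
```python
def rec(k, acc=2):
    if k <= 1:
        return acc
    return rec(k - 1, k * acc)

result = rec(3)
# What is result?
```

Accumulator trace (n, acc): (3, 2) -> (2, 6) -> (1, 12) -> return 12

Answer: 12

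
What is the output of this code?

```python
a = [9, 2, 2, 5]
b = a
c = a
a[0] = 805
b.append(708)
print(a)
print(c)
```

Key concept: multiple aliases.
Step by step:
`a = [9, 2, 2, 5]` → a = [9, 2, 2, 5]
`b = a` → b = [9, 2, 2, 5] (same object as a)
`c = a` → c = [9, 2, 2, 5] (same object as a, b)
`a[0] = 805` → a = [805, 2, 2, 5] (same object as b, c); b = [805, 2, 2, 5] (same object as a, c); c = [805, 2, 2, 5] (same object as a, b)
`b.append(708)` → a = [805, 2, 2, 5, 708] (same object as b, c); b = [805, 2, 2, 5, 708] (same object as a, c); c = [805, 2, 2, 5, 708] (same object as a, b)
`print(a)` → prints [805, 2, 2, 5, 708]
`print(c)` → prints [805, 2, 2, 5, 708]

Answer:
[805, 2, 2, 5, 708]
[805, 2, 2, 5, 708]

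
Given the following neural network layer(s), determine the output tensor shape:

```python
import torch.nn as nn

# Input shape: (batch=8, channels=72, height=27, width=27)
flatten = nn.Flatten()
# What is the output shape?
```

Input: (8, 72, 27, 27) -> Output: (8, 52488)

Answer: (8, 52488)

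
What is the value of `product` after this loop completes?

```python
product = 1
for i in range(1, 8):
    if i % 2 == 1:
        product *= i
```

Product of odd numbers 1 to 7
`product` takes the values: 1 → 3 → 15 → 105

Answer: 105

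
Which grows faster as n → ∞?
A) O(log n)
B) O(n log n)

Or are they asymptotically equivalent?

O(log n) vs O(n log n): Higher order terms dominate.

Answer: B) O(n log n) grows faster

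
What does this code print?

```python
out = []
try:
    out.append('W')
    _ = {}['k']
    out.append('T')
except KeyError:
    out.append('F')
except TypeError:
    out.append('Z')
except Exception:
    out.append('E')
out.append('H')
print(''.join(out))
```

Execution trace: 'W' (try body) → 'F' (except KeyError) → 'H' (after the try/except). Output: WFH

Answer: WFH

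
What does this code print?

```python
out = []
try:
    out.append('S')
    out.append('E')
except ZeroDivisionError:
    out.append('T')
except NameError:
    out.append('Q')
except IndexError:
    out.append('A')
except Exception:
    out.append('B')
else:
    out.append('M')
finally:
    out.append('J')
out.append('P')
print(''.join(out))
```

Execution trace: 'S' (try body) → 'E' (try body, no exception) → 'M' (else) → 'J' (finally) → 'P' (after the try/except). Output: SEMJP

Answer: SEMJP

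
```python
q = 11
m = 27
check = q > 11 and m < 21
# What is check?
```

Trace:
`q = 11` → q = 11
`m = 27` → m = 27
`check = q > 11 and m < 21` → check = False
So check = False

Answer: False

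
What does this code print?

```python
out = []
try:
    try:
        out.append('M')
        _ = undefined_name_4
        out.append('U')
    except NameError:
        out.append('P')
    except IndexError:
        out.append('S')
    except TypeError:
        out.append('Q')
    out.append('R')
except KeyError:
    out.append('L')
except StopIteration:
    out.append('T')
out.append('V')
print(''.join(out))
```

Execution trace: 'M' (inner try body) → 'P' (inner except NameError) → 'R' (try body, no exception) → 'V' (after the try/except). Output: MPRV

Answer: MPRV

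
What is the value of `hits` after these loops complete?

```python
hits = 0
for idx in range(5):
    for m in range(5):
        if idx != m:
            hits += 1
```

5² - 5 (exclude diagonal)
`hits` takes the values: 0 → 1 → 2 → 3 → 4 → 5 → 6 → 7 → 8 → 9 → 10 → 11 → 12 → 13 → 14 → 15 → 16 → 17 → 18 → 19 → 20

Answer: 20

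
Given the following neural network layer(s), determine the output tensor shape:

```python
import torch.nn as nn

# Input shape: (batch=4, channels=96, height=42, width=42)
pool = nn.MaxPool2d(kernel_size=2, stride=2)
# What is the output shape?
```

Input: (4, 96, 42, 42) -> Output: (4, 96, 21, 21)

Answer: (4, 96, 21, 21)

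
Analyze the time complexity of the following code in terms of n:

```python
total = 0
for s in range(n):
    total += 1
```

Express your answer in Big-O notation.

Each loop level contributes: n. Multiplying the contributions gives O(n).

Answer: O(n)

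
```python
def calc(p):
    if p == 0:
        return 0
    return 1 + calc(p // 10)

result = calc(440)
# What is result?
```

Count of digits of 440: 3

Answer: 3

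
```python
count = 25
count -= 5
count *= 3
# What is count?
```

Trace:
`count = 25` → count = 25
`count -= 5` → count = 20
`count *= 3` → count = 60
So count = 60

Answer: 60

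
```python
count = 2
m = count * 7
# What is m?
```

Trace:
`count = 2` → count = 2
`m = count * 7` → m = 14
So m = 14

Answer: 14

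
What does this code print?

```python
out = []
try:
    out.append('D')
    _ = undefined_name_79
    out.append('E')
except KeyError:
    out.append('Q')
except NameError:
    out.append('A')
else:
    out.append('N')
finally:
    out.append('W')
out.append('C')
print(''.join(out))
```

Execution trace: 'D' (try body) → 'A' (except NameError) → 'W' (finally) → 'C' (after the try/except). Output: DAWC

Answer: DAWC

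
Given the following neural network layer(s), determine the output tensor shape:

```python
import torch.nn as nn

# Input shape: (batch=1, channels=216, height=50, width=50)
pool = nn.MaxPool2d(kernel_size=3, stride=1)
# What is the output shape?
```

Input: (1, 216, 50, 50) -> Output: (1, 216, 48, 48)

Answer: (1, 216, 48, 48)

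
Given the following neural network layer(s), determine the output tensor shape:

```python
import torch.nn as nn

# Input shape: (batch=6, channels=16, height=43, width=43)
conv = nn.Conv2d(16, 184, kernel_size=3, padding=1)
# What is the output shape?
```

Input: (6, 16, 43, 43) -> Output: (6, 184, 43, 43)

Answer: (6, 184, 43, 43)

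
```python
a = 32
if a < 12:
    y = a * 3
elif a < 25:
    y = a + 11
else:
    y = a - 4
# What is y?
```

Trace:
`a = 32` → a = 32
`if a < 12: ...` → a < 12 is False, a < 25 is False, take else branch → y = 28
So y = 28

Answer: 28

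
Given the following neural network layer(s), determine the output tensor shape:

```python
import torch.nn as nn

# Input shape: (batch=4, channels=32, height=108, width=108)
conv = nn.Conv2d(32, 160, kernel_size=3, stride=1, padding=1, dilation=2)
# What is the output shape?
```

Input: (4, 32, 108, 108) -> Output: (4, 160, 106, 106)

Answer: (4, 160, 106, 106)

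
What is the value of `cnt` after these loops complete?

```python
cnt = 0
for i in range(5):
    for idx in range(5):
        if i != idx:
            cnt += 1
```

5² - 5 (exclude diagonal)
`cnt` takes the values: 0 → 1 → 2 → 3 → 4 → 5 → 6 → 7 → 8 → 9 → 10 → 11 → 12 → 13 → 14 → 15 → 16 → 17 → 18 → 19 → 20

Answer: 20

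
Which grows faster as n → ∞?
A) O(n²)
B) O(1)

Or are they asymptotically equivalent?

O(n²) vs O(1): Higher order terms dominate.

Answer: A) O(n²) grows faster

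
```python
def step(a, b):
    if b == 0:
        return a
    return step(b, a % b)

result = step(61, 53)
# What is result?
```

step(61, 53) -> step(53, 8) -> step(8, 5) -> step(5, 3) -> step(3, 2) -> step(2, 1) -> step(1, 0) -> 1

Answer: 1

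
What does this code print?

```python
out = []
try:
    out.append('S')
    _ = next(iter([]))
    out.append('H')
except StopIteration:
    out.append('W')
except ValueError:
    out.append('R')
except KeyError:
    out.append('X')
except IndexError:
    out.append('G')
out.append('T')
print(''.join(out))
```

Execution trace: 'S' (try body) → 'W' (except StopIteration) → 'T' (after the try/except). Output: SWT

Answer: SWT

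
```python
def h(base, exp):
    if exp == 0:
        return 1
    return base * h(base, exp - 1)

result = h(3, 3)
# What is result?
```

h(3, 3) = 3 * 3 * 3 = 27

Answer: 27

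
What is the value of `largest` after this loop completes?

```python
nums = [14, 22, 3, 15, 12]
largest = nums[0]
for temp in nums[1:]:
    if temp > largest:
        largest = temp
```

Maximum of [14, 22, 3, 15, 12]
`largest` takes the values: 14 → 22

Answer: 22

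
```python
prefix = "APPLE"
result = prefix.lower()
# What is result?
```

Trace:
`prefix = "APPLE"` → prefix = 'APPLE'
`result = prefix.lower()` → result = 'apple'
So result = 'apple'

Answer: 'apple'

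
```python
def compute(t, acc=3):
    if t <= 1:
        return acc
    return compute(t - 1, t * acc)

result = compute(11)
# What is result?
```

Accumulator trace (n, acc): (11, 3) -> (10, 33) -> (9, 330) -> (8, 2970) -> (7, 23760) -> (6, 166320) -> (5, 997920) -> (4, 4989600) -> (3, 19958400) -> (2, 59875200) -> (1, 119750400) -> return 119750400

Answer: 119750400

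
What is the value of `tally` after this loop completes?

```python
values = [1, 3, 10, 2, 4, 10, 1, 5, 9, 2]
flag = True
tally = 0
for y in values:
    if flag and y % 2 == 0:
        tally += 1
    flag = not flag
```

Count even values at even positions
`tally` takes the values: 0 → 1 → 2

Answer: 2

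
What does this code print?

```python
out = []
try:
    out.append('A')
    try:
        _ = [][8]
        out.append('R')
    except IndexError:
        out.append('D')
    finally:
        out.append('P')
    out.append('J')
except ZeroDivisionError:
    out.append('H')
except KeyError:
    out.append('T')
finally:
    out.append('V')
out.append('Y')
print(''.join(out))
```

Execution trace: 'A' (try body) → 'D' (inner except IndexError) → 'P' (inner finally) → 'J' (try body, no exception) → 'V' (finally) → 'Y' (after the try/except). Output: ADPJVY

Answer: ADPJVY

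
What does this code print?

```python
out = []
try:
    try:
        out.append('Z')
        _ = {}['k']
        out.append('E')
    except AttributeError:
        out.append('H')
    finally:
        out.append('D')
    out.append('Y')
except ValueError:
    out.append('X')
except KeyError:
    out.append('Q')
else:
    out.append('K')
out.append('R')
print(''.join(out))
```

Execution trace: 'Z' (inner try body) → 'D' (inner finally) → 'Q' (except KeyError) → 'R' (after the try/except). Output: ZDQR

Answer: ZDQR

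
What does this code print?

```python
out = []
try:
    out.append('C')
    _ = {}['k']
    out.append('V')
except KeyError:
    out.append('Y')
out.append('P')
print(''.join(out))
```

Execution trace: 'C' (try body) → 'Y' (except KeyError) → 'P' (after the try/except). Output: CYP

Answer: CYP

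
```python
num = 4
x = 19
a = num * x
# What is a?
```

Trace:
`num = 4` → num = 4
`x = 19` → x = 19
`a = num * x` → a = 76
So a = 76

Answer: 76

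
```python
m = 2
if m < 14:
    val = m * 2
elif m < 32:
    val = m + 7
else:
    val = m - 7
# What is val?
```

Trace:
`m = 2` → m = 2
`if m < 14: ...` → m < 14 is True → val = 4
So val = 4

Answer: 4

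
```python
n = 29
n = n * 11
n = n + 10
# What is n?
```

Trace:
`n = 29` → n = 29
`n = n * 11` → n = 319
`n = n + 10` → n = 329
So n = 329

Answer: 329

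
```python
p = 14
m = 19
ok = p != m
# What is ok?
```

Trace:
`p = 14` → p = 14
`m = 19` → m = 19
`ok = p != m` → ok = True
So ok = True

Answer: True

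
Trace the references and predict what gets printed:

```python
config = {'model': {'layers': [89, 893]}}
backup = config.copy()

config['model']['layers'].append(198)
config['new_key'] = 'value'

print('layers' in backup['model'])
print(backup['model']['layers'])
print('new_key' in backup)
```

Key concept: shallow copy gotcha with nested dict.
Step by step:
`config = {'model': {'layers': [89, 893]}}` → config = {'model': {'layers': [89, 893]}}
`backup = config.copy()` → backup = {'model': {'layers': [89, 893]}}
`config['model']['layers'].append(198)` → config = {'model': {'layers': [89, 893, 198]}}; backup = {'model': {'layers': [89, 893, 198]}}
`config['new_key'] = 'value'` → config = {'model': {'layers': [89, 893, 198]}, 'new_key': 'value'}
`print('layers' in backup['model'])` → prints True
`print(backup['model']['layers'])` → prints [89, 893, 198]
`print('new_key' in backup)` → prints False

Answer:
True
[89, 893, 198]
False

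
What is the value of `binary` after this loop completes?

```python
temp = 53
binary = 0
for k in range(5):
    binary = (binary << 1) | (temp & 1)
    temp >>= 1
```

Reverse lowest 5 bits of 53
`binary` takes the values: 0 → 1 → 2 → 5 → 10 → 21

Answer: 21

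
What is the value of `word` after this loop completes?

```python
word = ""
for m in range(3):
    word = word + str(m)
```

Concatenate digits 0 to 2
`word` takes the values: "" → "0" → "01" → "012"

Answer: "012"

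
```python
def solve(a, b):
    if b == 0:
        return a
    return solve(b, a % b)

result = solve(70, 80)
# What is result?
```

solve(70, 80) -> solve(80, 70) -> solve(70, 10) -> solve(10, 0) -> 10

Answer: 10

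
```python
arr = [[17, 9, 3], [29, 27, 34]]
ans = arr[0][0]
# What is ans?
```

Trace:
`arr = [[17, 9, 3], [29, 27, 34]]` → arr = [[17, 9, 3], [29, 27, 34]]
`ans = arr[0][0]` → ans = 17
So ans = 17

Answer: 17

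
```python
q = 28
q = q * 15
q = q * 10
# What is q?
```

Trace:
`q = 28` → q = 28
`q = q * 15` → q = 420
`q = q * 10` → q = 4200
So q = 4200

Answer: 4200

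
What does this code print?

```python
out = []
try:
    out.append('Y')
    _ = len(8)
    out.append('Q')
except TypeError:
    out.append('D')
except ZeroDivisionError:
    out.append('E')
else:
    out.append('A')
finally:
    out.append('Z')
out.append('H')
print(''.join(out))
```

Execution trace: 'Y' (try body) → 'D' (except TypeError) → 'Z' (finally) → 'H' (after the try/except). Output: YDZH

Answer: YDZH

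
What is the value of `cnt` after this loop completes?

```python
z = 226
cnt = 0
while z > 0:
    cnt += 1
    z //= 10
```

Count digits by repeated division by 10
`cnt` takes the values: 0 → 1 → 2 → 3

Answer: 3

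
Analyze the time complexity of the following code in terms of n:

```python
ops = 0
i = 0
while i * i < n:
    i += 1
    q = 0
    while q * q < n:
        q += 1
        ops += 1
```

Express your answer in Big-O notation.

Each loop level contributes: √n × √n. Multiplying the contributions gives O(n).

Answer: O(n)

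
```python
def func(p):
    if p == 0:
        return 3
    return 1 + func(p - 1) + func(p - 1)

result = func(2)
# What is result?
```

func(p) = 1 + 2·func(p-1), func(0)=3. Closed form: (3+1)·2^2 - 1 = 15.

Answer: 15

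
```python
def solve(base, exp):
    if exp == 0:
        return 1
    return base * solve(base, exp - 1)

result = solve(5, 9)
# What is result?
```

solve(5, 9) = 5 * 5 * 5 * 5 * 5 * 5 * 5 * 5 * 5 = 1953125

Answer: 1953125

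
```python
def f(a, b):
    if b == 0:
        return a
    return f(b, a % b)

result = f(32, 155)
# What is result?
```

f(32, 155) -> f(155, 32) -> f(32, 27) -> f(27, 5) -> f(5, 2) -> f(2, 1) -> f(1, 0) -> 1

Answer: 1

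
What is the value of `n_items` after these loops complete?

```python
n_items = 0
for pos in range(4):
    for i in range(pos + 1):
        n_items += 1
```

Triangle: 1 + 2 + ... + 4
`n_items` takes the values: 0 → 1 → 2 → 3 → 4 → 5 → 6 → 7 → 8 → 9 → 10

Answer: 10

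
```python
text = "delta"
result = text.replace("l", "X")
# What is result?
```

Trace:
`text = "delta"` → text = 'delta'
`result = text.replace("l", "X")` → result = 'deXta'
So result = 'deXta'

Answer: 'deXta'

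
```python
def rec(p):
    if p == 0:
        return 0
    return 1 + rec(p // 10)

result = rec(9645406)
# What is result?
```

Count of digits of 9645406: 7

Answer: 7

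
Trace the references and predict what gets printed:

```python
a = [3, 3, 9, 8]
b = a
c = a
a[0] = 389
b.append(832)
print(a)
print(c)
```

Key concept: multiple aliases.
Step by step:
`a = [3, 3, 9, 8]` → a = [3, 3, 9, 8]
`b = a` → b = [3, 3, 9, 8] (same object as a)
`c = a` → c = [3, 3, 9, 8] (same object as a, b)
`a[0] = 389` → a = [389, 3, 9, 8] (same object as b, c); b = [389, 3, 9, 8] (same object as a, c); c = [389, 3, 9, 8] (same object as a, b)
`b.append(832)` → a = [389, 3, 9, 8, 832] (same object as b, c); b = [389, 3, 9, 8, 832] (same object as a, c); c = [389, 3, 9, 8, 832] (same object as a, b)
`print(a)` → prints [389, 3, 9, 8, 832]
`print(c)` → prints [389, 3, 9, 8, 832]

Answer:
[389, 3, 9, 8, 832]
[389, 3, 9, 8, 832]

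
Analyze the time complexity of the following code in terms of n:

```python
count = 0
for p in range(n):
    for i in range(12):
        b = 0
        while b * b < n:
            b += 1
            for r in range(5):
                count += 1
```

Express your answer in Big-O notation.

Each loop level contributes: n × 1 × √n × 1. Multiplying the contributions gives O(n√n).

Answer: O(n√n)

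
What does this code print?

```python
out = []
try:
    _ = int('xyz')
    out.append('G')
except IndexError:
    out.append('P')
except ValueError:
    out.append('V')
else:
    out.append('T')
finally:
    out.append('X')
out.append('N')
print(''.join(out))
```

Execution trace: 'V' (except ValueError) → 'X' (finally) → 'N' (after the try/except). Output: VXN

Answer: VXN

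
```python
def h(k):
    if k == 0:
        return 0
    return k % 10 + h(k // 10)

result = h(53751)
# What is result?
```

Sum of digits of 53751: 1 + 5 + 7 + 3 + 5 = 21

Answer: 21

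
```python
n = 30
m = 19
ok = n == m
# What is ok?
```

Trace:
`n = 30` → n = 30
`m = 19` → m = 19
`ok = n == m` → ok = False
So ok = False

Answer: False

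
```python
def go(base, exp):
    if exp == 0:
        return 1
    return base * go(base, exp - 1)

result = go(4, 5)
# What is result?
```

go(4, 5) = 4 * 4 * 4 * 4 * 4 = 1024

Answer: 1024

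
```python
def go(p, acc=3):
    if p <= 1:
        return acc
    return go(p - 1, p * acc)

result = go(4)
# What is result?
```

Accumulator trace (n, acc): (4, 3) -> (3, 12) -> (2, 36) -> (1, 72) -> return 72

Answer: 72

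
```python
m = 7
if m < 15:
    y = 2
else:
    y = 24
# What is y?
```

Trace:
`m = 7` → m = 7
`if m < 15: ...` → m < 15 is True → y = 2
So y = 2

Answer: 2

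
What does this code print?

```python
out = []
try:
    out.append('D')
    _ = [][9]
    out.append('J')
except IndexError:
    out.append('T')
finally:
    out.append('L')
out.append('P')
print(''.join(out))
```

Execution trace: 'D' (try body) → 'T' (except IndexError) → 'L' (finally) → 'P' (after the try/except). Output: DTLP

Answer: DTLP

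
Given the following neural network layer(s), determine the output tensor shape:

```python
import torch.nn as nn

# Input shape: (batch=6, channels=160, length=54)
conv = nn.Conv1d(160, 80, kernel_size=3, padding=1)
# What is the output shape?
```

Input: (6, 160, 54) -> Output: (6, 80, 54)

Answer: (6, 80, 54)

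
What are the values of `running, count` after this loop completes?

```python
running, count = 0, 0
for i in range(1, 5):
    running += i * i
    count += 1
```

Sum of squares and count
`running, count` takes the values: (0, 0) → (1, 0) → (1, 1) → (5, 1) → (5, 2) → (14, 2) → (14, 3) → (30, 3) → (30, 4)

Answer: 30, 4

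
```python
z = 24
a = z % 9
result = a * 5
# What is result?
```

Trace:
`z = 24` → z = 24
`a = z % 9` → a = 6
`result = a * 5` → result = 30
So result = 30

Answer: 30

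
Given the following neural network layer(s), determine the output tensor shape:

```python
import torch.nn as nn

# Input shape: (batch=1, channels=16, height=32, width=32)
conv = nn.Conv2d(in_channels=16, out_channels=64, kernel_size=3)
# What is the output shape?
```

Input: (1, 16, 32, 32) -> Output: (1, 64, 30, 30)

Answer: (1, 64, 30, 30)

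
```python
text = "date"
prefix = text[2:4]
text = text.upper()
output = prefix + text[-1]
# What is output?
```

Trace:
`text = "date"` → text = 'date'
`prefix = text[2:4]` → prefix = 'te'
`text = text.upper()` → text = 'DATE'
`output = prefix + text[-1]` → output = 'teE'
So output = 'teE'

Answer: 'teE'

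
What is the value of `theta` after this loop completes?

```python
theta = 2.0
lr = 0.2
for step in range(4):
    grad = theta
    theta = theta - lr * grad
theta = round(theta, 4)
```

Gradient descent: w = 2.0 * (1 - 0.2)^4
`theta` takes the values: 2.0 → 1.6 → 1.28 → 1.024 → 0.8192

Answer: 0.8192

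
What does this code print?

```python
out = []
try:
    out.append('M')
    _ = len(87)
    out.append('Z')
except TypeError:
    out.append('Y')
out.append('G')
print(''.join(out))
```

Execution trace: 'M' (try body) → 'Y' (except TypeError) → 'G' (after the try/except). Output: MYG

Answer: MYG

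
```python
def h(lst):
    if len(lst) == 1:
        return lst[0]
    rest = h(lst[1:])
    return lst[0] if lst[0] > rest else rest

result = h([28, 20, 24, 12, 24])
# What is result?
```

Recursive max over [28, 20, 24, 12, 24] = 28

Answer: 28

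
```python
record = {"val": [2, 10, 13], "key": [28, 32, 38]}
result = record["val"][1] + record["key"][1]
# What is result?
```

Trace:
`record = {"val": [2, 10, 13], "key": [28, 32, 38]}` → record = {'val': [2, 10, 13], 'key': [28, 32, 38]}
`result = record["val"][1] + record["key"][1]` → result = 42
So result = 42

Answer: 42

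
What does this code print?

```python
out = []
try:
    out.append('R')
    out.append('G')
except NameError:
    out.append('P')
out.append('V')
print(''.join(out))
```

Execution trace: 'R' (try body) → 'G' (try body, no exception) → 'V' (after the try/except). Output: RGV

Answer: RGV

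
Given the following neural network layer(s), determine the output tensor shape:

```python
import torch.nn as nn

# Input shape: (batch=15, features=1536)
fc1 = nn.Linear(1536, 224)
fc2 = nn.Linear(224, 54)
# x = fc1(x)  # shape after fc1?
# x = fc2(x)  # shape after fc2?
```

Input: (15, 1536) -> after fc1: (15, 224) -> Output: (15, 54)

Answer: (15, 54)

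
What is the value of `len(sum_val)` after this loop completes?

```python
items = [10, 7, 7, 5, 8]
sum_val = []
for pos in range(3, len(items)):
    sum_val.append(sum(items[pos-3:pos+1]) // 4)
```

Number of 4-element averages
`sum_val` takes the values: [] → [7] → [7, 6]
So `len(sum_val)` = 2

Answer: 2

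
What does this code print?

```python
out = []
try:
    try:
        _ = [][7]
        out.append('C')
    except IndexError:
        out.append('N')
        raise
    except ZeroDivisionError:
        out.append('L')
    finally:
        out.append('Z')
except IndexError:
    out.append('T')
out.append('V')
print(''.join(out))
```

Execution trace: 'N' (inner except IndexError) → 'Z' (inner finally) → 'T' (outer except IndexError) → 'V' (after the try/except). Output: NZTV

Answer: NZTV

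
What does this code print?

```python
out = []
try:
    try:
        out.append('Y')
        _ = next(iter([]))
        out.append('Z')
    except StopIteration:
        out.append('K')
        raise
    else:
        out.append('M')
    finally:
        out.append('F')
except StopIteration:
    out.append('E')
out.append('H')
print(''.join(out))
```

Execution trace: 'Y' (inner try body) → 'K' (inner except StopIteration) → 'F' (inner finally) → 'E' (outer except StopIteration) → 'H' (after the try/except). Output: YKFEH

Answer: YKFEH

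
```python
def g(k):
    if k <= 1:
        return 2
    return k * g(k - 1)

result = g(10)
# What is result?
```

g(10) = 10 * 9 * 8 * 7 * 6 * 5 * 4 * 3 * 2 * 2 = 7257600

Answer: 7257600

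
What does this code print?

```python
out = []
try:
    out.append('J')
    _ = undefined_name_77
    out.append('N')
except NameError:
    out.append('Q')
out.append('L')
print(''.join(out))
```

Execution trace: 'J' (try body) → 'Q' (except NameError) → 'L' (after the try/except). Output: JQL

Answer: JQL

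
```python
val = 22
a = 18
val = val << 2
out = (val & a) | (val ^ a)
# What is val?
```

Trace:
`val = 22` → val = 22
`a = 18` → a = 18
`val = val << 2` → val = 88
`out = (val & a) | (val ^ a)` → out = 90
So val = 88

Answer: 88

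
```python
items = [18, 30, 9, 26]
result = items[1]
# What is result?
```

Trace:
`items = [18, 30, 9, 26]` → items = [18, 30, 9, 26]
`result = items[1]` → result = 30
So result = 30

Answer: 30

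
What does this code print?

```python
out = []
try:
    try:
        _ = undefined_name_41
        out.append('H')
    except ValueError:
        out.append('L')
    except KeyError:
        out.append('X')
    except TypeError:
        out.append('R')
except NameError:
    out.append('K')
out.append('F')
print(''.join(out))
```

Execution trace: 'K' (outer except NameError) → 'F' (after the try/except). Output: KF

Answer: KF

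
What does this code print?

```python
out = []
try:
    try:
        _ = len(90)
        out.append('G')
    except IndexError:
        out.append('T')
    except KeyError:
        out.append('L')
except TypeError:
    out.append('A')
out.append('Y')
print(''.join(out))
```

Execution trace: 'A' (outer except TypeError) → 'Y' (after the try/except). Output: AY

Answer: AY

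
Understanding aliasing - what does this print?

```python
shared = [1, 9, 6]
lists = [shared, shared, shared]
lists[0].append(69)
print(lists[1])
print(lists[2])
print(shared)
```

Key concept: list of same reference.
Step by step:
`shared = [1, 9, 6]` → shared = [1, 9, 6]
`lists = [shared, shared, shared]` → lists = [[1, 9, 6], [1, 9, 6], [1, 9, 6]]
`lists[0].append(69)` → shared = [1, 9, 6, 69]; lists = [[1, 9, 6, 69], [1, 9, 6, 69], [1, 9, 6, 69]]
`print(lists[1])` → prints [1, 9, 6, 69]
`print(lists[2])` → prints [1, 9, 6, 69]
`print(shared)` → prints [1, 9, 6, 69]

Answer:
[1, 9, 6, 69]
[1, 9, 6, 69]
[1, 9, 6, 69]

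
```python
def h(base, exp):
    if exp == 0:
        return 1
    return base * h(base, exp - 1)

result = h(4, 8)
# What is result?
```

h(4, 8) = 4 * 4 * 4 * 4 * 4 * 4 * 4 * 4 = 65536

Answer: 65536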